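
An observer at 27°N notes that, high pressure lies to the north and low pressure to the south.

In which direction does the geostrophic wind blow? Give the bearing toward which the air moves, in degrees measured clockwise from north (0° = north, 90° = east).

270°

The pressure-gradient force points toward the south (bearing 180°).
Geostrophic balance: in the Northern Hemisphere the Coriolis force deflects motion to the right, so the geostrophic wind blows 90° to the right of the pressure-gradient force (low pressure on the left).
Rotating 180° by 90° clockwise gives 270° — the wind blows toward the west.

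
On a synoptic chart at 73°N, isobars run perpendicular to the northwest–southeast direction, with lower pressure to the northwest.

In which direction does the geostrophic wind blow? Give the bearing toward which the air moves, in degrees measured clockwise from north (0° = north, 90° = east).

045°

The pressure-gradient force points toward the northwest (bearing 315°).
Geostrophic balance: in the Northern Hemisphere the Coriolis force deflects motion to the right, so the geostrophic wind blows 90° to the right of the pressure-gradient force (low pressure on the left).
Rotating 315° by 90° clockwise gives 045° — the wind blows toward the northeast.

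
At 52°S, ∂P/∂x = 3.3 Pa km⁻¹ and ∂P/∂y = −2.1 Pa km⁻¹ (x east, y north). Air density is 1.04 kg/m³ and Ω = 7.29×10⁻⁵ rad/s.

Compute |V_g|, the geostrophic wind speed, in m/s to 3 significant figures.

Coriolis parameter at 52°S:
f = 2Ω sin φ = 2 × 7.29×10⁻⁵ × sin 52° = 1.15×10⁻⁴ s⁻¹
In the Southern Hemisphere f is negative: f = −1.15×10⁻⁴ s⁻¹.
Component geostrophic relations (x east, y north):
u_g = −(1/(fρ)) ∂P/∂y,  v_g = (1/(fρ)) ∂P/∂x
u_g = −(−2.1×10⁻³)/(−1.15×10⁻⁴ × 1.04) = −17.6 m/s;  v_g = (3.3×10⁻³)/(−1.15×10⁻⁴ × 1.04) = −27.6 m/s
|V_g| = √(u_g² + v_g²) = 32.7 m/s

32.7 m/s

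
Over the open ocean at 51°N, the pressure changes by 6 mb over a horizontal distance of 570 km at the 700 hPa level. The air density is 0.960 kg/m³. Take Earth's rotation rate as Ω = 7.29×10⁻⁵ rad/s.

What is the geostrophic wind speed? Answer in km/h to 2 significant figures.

35 km/h

Coriolis parameter at 51°N:
f = 2Ω sin φ = 2 × 7.29×10⁻⁵ × sin 51° = 1.13×10⁻⁴ s⁻¹
Pressure gradient: |∂P/∂n| = 600 Pa / 570000 m = 1.05×10⁻³ Pa/m
Geostrophic balance (pressure-gradient force = Coriolis force):
V_g = (1/(fρ)) |∂P/∂n| = 1.05×10⁻³ / (1.13×10⁻⁴ × 0.960) = 9.68 m/s
Converting: 9.68 m/s × 3.6 = 35 km/h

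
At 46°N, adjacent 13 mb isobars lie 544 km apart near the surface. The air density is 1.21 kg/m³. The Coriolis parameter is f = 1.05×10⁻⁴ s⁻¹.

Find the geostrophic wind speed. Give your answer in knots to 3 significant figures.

Pressure gradient: |∂P/∂n| = 1300 Pa / 544000 m = 2.39×10⁻³ Pa/m
Geostrophic balance (pressure-gradient force = Coriolis force):
V_g = (1/(fρ)) |∂P/∂n| = 2.39×10⁻³ / (1.05×10⁻⁴ × 1.21) = 18.8 m/s
Converting: 18.8 m/s × 1.944 = 36.6 knots

36.6 knots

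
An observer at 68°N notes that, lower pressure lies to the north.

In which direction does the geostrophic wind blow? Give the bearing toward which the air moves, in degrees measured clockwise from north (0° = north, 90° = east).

090°

The pressure-gradient force points toward the north (bearing 000°).
Geostrophic balance: in the Northern Hemisphere the Coriolis force deflects motion to the right, so the geostrophic wind blows 90° to the right of the pressure-gradient force (low pressure on the left).
Rotating 000° by 90° clockwise gives 090° — the wind blows toward the east.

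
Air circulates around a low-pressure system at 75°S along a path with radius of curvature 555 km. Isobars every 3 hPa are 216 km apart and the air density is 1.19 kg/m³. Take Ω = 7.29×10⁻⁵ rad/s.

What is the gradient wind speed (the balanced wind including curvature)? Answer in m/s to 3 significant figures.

7.56 m/s

Coriolis parameter at 75°S:
f = 2Ω sin φ = 2 × 7.29×10⁻⁵ × sin 75° = 1.41×10⁻⁴ s⁻¹
Pressure gradient: |∂P/∂n| = 300 Pa / 216000 m = 1.39×10⁻³ Pa/m
Geostrophic speed: V_g = |∂P/∂n|/(fρ) = 1.39×10⁻³/(1.41×10⁻⁴ × 1.19) = 8.29 m/s
Around a low, centrifugal force acts outward with Coriolis, so pressure-gradient force balances both:
(1/ρ)|∂P/∂n| = fV + V²/R  →  V² + fR·V − fR·V_g = 0
With fR = 1.41×10⁻⁴ × 555×10³ m = 78.2 m/s:
V = [−fR + √((fR)² + 4 fR V_g)]/2 = [−78.2 + √(78.2² + 4×78.2×8.29)]/2 = 7.56 m/s
Subgeostrophic (V < V_g = 8.29 m/s), as expected around a low.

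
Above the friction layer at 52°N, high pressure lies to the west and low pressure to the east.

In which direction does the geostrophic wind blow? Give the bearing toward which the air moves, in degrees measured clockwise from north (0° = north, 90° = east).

180°

The pressure-gradient force points toward the east (bearing 090°).
Geostrophic balance: in the Northern Hemisphere the Coriolis force deflects motion to the right, so the geostrophic wind blows 90° to the right of the pressure-gradient force (low pressure on the left).
Rotating 090° by 90° clockwise gives 180° — the wind blows toward the south.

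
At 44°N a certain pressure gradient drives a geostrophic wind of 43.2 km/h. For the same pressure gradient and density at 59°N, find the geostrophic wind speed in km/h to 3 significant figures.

With the same pressure gradient and density, V_g ∝ 1/f ∝ 1/sin φ.
V₂ = V₁ · sin φ₁ / sin φ₂ = 43.2 × sin 44° / sin 59°
V₂ = 43.2 × 0.6947/0.8572 = 35.0 km/h

35.0 km/h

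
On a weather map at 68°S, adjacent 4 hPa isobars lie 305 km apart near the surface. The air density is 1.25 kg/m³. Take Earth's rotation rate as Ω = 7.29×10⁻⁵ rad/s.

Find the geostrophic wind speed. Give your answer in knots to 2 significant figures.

15 knots

Coriolis parameter at 68°S:
f = 2Ω sin φ = 2 × 7.29×10⁻⁵ × sin 68° = 1.35×10⁻⁴ s⁻¹
Pressure gradient: |∂P/∂n| = 400 Pa / 305000 m = 1.31×10⁻³ Pa/m
Geostrophic balance (pressure-gradient force = Coriolis force):
V_g = (1/(fρ)) |∂P/∂n| = 1.31×10⁻³ / (1.35×10⁻⁴ × 1.25) = 7.76 m/s
Converting: 7.76 m/s × 1.944 = 15 knots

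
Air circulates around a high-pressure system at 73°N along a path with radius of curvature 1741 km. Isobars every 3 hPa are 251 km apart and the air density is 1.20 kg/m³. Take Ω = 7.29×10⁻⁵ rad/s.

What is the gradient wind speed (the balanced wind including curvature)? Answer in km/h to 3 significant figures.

26.5 km/h

Coriolis parameter at 73°N:
f = 2Ω sin φ = 2 × 7.29×10⁻⁵ × sin 73° = 1.39×10⁻⁴ s⁻¹
Pressure gradient: |∂P/∂n| = 300 Pa / 251000 m = 1.20×10⁻³ Pa/m
Geostrophic speed: V_g = |∂P/∂n|/(fρ) = 1.20×10⁻³/(1.39×10⁻⁴ × 1.20) = 7.14 m/s
Around a high, pressure-gradient force acts outward with centrifugal, so Coriolis balances both:
fV = (1/ρ)|∂P/∂n| + V²/R  →  V² − fR·V + fR·V_g = 0
With fR = 1.39×10⁻⁴ × 1741×10³ m = 243 m/s:
V = [fR − √((fR)² − 4 fR V_g)]/2 = [243 − √(243² − 4×243×7.14)]/2 = 7.37 m/s
Supergeostrophic (V > V_g = 7.14 m/s), as expected around a high.
Converting: 7.37 m/s × 3.6 = 26.5 km/h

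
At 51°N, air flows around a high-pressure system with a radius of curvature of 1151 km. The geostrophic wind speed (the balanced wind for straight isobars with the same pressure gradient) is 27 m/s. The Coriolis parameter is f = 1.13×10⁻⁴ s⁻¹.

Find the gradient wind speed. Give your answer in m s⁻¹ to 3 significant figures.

Around a high, pressure-gradient force acts outward with centrifugal, so Coriolis balances both:
fV = (1/ρ)|∂P/∂n| + V²/R  →  V² − fR·V + fR·V_g = 0
With fR = 1.13×10⁻⁴ × 1151×10³ m = 130 m/s:
V = [fR − √((fR)² − 4 fR V_g)]/2 = [130 − √(130² − 4×130×27)]/2 = 38.2 m/s
Supergeostrophic (V > V_g = 27 m/s), as expected around a high.

38.2 m s⁻¹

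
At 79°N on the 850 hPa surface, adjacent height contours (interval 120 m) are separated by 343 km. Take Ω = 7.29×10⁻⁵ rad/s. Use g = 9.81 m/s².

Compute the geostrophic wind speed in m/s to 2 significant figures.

24 m/s

Coriolis parameter at 79°N:
f = 2Ω sin φ = 2 × 7.29×10⁻⁵ × sin 79° = 1.43×10⁻⁴ s⁻¹
Height gradient: |∂Z/∂n| = 120 m / 343000 m = 3.50×10⁻⁴
On a pressure surface, geostrophic balance gives V_g = (g/f)|∂Z/∂n|:
V_g = 9.81 × 3.50×10⁻⁴ / 1.43×10⁻⁴ = 24.0 m/s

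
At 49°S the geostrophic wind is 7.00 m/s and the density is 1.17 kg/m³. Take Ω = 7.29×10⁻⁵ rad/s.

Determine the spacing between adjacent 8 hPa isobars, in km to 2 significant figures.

Coriolis parameter at 49°S:
f = 2Ω sin φ = 2 × 7.29×10⁻⁵ × sin 49° = 1.10×10⁻⁴ s⁻¹
Geostrophic balance rearranged: |∂P/∂n| = f ρ V_g
|∂P/∂n| = 1.10×10⁻⁴ × 1.17 × 7.00 = 9.01×10⁻⁴ Pa/m
Isobar spacing: Δn = ΔP/|∂P/∂n| = 800 Pa / 9.01×10⁻⁴ Pa/m = 887705 m ≈ 890 km

890 km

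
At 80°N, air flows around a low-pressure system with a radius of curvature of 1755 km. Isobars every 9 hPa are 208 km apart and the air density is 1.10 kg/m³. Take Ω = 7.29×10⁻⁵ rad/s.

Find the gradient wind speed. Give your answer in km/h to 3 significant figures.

Coriolis parameter at 80°N:
f = 2Ω sin φ = 2 × 7.29×10⁻⁵ × sin 80° = 1.44×10⁻⁴ s⁻¹
Pressure gradient: |∂P/∂n| = 900 Pa / 208000 m = 4.33×10⁻³ Pa/m
Geostrophic speed: V_g = |∂P/∂n|/(fρ) = 4.33×10⁻³/(1.44×10⁻⁴ × 1.10) = 27.4 m/s
Around a low, centrifugal force acts outward with Coriolis, so pressure-gradient force balances both:
(1/ρ)|∂P/∂n| = fV + V²/R  →  V² + fR·V − fR·V_g = 0
With fR = 1.44×10⁻⁴ × 1755×10³ m = 252 m/s:
V = [−fR + √((fR)² + 4 fR V_g)]/2 = [−252 + √(252² + 4×252×27.4)]/2 = 24.9 m/s
Subgeostrophic (V < V_g = 27.4 m/s), as expected around a low.
Converting: 24.9 m/s × 3.6 = 89.7 km/h

89.7 km/h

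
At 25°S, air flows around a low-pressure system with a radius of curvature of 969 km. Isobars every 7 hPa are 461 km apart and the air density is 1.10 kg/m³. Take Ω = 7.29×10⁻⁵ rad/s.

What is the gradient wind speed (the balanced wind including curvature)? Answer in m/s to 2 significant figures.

17 m/s

Coriolis parameter at 25°S:
f = 2Ω sin φ = 2 × 7.29×10⁻⁵ × sin 25° = 6.16×10⁻⁵ s⁻¹
Pressure gradient: |∂P/∂n| = 700 Pa / 461000 m = 1.52×10⁻³ Pa/m
Geostrophic speed: V_g = |∂P/∂n|/(fρ) = 1.52×10⁻³/(6.16×10⁻⁵ × 1.10) = 22.4 m/s
Around a low, centrifugal force acts outward with Coriolis, so pressure-gradient force balances both:
(1/ρ)|∂P/∂n| = fV + V²/R  →  V² + fR·V − fR·V_g = 0
With fR = 6.16×10⁻⁵ × 969×10³ m = 59.7 m/s:
V = [−fR + √((fR)² + 4 fR V_g)]/2 = [−59.7 + √(59.7² + 4×59.7×22.4)]/2 = 17.4 m/s
Subgeostrophic (V < V_g = 22.4 m/s), as expected around a low.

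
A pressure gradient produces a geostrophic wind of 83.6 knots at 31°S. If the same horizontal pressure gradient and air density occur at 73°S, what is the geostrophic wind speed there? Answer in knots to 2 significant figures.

45 knots

With the same pressure gradient and density, V_g ∝ 1/f ∝ 1/sin φ.
V₂ = V₁ · sin φ₁ / sin φ₂ = 83.6 × sin 31° / sin 73°
V₂ = 83.6 × 0.5150/0.9563 = 45 knots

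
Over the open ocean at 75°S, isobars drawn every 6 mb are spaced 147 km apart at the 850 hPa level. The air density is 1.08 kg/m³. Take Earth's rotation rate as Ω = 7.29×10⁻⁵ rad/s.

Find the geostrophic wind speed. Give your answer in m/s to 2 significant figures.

Coriolis parameter at 75°S:
f = 2Ω sin φ = 2 × 7.29×10⁻⁵ × sin 75° = 1.41×10⁻⁴ s⁻¹
Pressure gradient: |∂P/∂n| = 600 Pa / 147000 m = 4.08×10⁻³ Pa/m
Geostrophic balance (pressure-gradient force = Coriolis force):
V_g = (1/(fρ)) |∂P/∂n| = 4.08×10⁻³ / (1.41×10⁻⁴ × 1.08) = 26.8 m/s

27 m/s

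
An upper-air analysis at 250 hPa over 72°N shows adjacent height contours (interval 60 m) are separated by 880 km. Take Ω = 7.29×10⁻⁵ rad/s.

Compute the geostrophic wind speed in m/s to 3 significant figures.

4.82 m/s

Coriolis parameter at 72°N:
f = 2Ω sin φ = 2 × 7.29×10⁻⁵ × sin 72° = 1.39×10⁻⁴ s⁻¹
Height gradient: |∂Z/∂n| = 60 m / 880000 m = 6.82×10⁻⁵
On a pressure surface, geostrophic balance gives V_g = (g/f)|∂Z/∂n|:
V_g = 9.81 × 6.82×10⁻⁵ / 1.39×10⁻⁴ = 4.82 m/s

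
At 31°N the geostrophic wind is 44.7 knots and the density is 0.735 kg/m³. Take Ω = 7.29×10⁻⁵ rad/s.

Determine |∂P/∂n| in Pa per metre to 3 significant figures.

1.27×10⁻³ Pa/m

Coriolis parameter at 31°N:
f = 2Ω sin φ = 2 × 7.29×10⁻⁵ × sin 31° = 7.51×10⁻⁵ s⁻¹
Wind speed in SI: 44.7 knots = 23.0 m/s
Geostrophic balance rearranged: |∂P/∂n| = f ρ V_g
|∂P/∂n| = 7.51×10⁻⁵ × 0.735 × 23.0 = 1.27×10⁻³ Pa/m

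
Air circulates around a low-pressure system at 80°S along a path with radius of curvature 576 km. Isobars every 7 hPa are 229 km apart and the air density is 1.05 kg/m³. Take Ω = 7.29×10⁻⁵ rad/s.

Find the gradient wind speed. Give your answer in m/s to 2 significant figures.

17 m/s

Coriolis parameter at 80°S:
f = 2Ω sin φ = 2 × 7.29×10⁻⁵ × sin 80° = 1.44×10⁻⁴ s⁻¹
Pressure gradient: |∂P/∂n| = 700 Pa / 229000 m = 3.06×10⁻³ Pa/m
Geostrophic speed: V_g = |∂P/∂n|/(fρ) = 3.06×10⁻³/(1.44×10⁻⁴ × 1.05) = 20.3 m/s
Around a low, centrifugal force acts outward with Coriolis, so pressure-gradient force balances both:
(1/ρ)|∂P/∂n| = fV + V²/R  →  V² + fR·V − fR·V_g = 0
With fR = 1.44×10⁻⁴ × 576×10³ m = 82.7 m/s:
V = [−fR + √((fR)² + 4 fR V_g)]/2 = [−82.7 + √(82.7² + 4×82.7×20.3)]/2 = 16.8 m/s
Subgeostrophic (V < V_g = 20.3 m/s), as expected around a low.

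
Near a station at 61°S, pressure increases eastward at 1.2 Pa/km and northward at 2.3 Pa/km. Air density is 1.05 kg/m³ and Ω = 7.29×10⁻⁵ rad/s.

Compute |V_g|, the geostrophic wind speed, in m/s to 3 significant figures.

19.4 m/s

Coriolis parameter at 61°S:
f = 2Ω sin φ = 2 × 7.29×10⁻⁵ × sin 61° = 1.28×10⁻⁴ s⁻¹
In the Southern Hemisphere f is negative: f = −1.28×10⁻⁴ s⁻¹.
Component geostrophic relations (x east, y north):
u_g = −(1/(fρ)) ∂P/∂y,  v_g = (1/(fρ)) ∂P/∂x
u_g = −(2.3×10⁻³)/(−1.28×10⁻⁴ × 1.05) = 17.2 m/s;  v_g = (1.2×10⁻³)/(−1.28×10⁻⁴ × 1.05) = −8.96 m/s
|V_g| = √(u_g² + v_g²) = 19.4 m/s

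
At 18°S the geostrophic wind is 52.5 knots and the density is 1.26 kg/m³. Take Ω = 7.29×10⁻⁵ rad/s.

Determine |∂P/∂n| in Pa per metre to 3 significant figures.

1.53×10⁻³ Pa/m

Coriolis parameter at 18°S:
f = 2Ω sin φ = 2 × 7.29×10⁻⁵ × sin 18° = 4.51×10⁻⁵ s⁻¹
Wind speed in SI: 52.5 knots = 27.0 m/s
Geostrophic balance rearranged: |∂P/∂n| = f ρ V_g
|∂P/∂n| = 4.51×10⁻⁵ × 1.26 × 27.0 = 1.53×10⁻³ Pa/m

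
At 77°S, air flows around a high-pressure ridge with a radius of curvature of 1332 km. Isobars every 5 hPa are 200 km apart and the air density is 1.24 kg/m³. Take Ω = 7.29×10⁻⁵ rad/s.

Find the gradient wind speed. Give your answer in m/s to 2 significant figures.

Coriolis parameter at 77°S:
f = 2Ω sin φ = 2 × 7.29×10⁻⁵ × sin 77° = 1.42×10⁻⁴ s⁻¹
Pressure gradient: |∂P/∂n| = 500 Pa / 200000 m = 2.50×10⁻³ Pa/m
Geostrophic speed: V_g = |∂P/∂n|/(fρ) = 2.50×10⁻³/(1.42×10⁻⁴ × 1.24) = 14.2 m/s
Around a high, pressure-gradient force acts outward with centrifugal, so Coriolis balances both:
fV = (1/ρ)|∂P/∂n| + V²/R  →  V² − fR·V + fR·V_g = 0
With fR = 1.42×10⁻⁴ × 1332×10³ m = 189 m/s:
V = [fR − √((fR)² − 4 fR V_g)]/2 = [189 − √(189² − 4×189×14.2)]/2 = 15.5 m/s
Supergeostrophic (V > V_g = 14.2 m/s), as expected around a high.

15 m/s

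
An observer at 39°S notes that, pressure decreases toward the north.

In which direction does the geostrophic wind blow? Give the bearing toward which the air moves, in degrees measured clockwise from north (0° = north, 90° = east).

270°

The pressure-gradient force points toward the north (bearing 000°).
Geostrophic balance: in the Southern Hemisphere the Coriolis force deflects motion to the left, so the geostrophic wind blows 90° to the left of the pressure-gradient force (low pressure on the right).
Rotating 000° by 90° counterclockwise gives 270° — the wind blows toward the west.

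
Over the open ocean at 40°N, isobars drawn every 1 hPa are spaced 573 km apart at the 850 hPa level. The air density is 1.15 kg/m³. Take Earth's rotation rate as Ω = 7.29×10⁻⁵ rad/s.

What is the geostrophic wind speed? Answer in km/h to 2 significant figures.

5.8 km/h

Coriolis parameter at 40°N:
f = 2Ω sin φ = 2 × 7.29×10⁻⁵ × sin 40° = 9.37×10⁻⁵ s⁻¹
Pressure gradient: |∂P/∂n| = 100 Pa / 573000 m = 1.75×10⁻⁴ Pa/m
Geostrophic balance (pressure-gradient force = Coriolis force):
V_g = (1/(fρ)) |∂P/∂n| = 1.75×10⁻⁴ / (9.37×10⁻⁵ × 1.15) = 1.62 m/s
Converting: 1.62 m/s × 3.6 = 5.8 km/h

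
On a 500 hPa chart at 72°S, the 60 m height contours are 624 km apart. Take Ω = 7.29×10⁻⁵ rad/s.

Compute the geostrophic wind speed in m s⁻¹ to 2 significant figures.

6.8 m s⁻¹

Coriolis parameter at 72°S:
f = 2Ω sin φ = 2 × 7.29×10⁻⁵ × sin 72° = 1.39×10⁻⁴ s⁻¹
Height gradient: |∂Z/∂n| = 60 m / 624000 m = 9.62×10⁻⁵
On a pressure surface, geostrophic balance gives V_g = (g/f)|∂Z/∂n|:
V_g = 9.81 × 9.62×10⁻⁵ / 1.39×10⁻⁴ = 6.80 m/s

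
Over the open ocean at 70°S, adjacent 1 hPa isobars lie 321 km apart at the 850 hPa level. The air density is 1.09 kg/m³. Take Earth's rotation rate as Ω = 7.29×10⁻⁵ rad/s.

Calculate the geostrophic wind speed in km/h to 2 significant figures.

Coriolis parameter at 70°S:
f = 2Ω sin φ = 2 × 7.29×10⁻⁵ × sin 70° = 1.37×10⁻⁴ s⁻¹
Pressure gradient: |∂P/∂n| = 100 Pa / 321000 m = 3.12×10⁻⁴ Pa/m
Geostrophic balance (pressure-gradient force = Coriolis force):
V_g = (1/(fρ)) |∂P/∂n| = 3.12×10⁻⁴ / (1.37×10⁻⁴ × 1.09) = 2.09 m/s
Converting: 2.09 m/s × 3.6 = 7.5 km/h

7.5 km/h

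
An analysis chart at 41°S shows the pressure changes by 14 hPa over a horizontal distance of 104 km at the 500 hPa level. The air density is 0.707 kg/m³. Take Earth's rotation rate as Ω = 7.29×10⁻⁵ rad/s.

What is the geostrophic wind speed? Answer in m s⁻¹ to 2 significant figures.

200 m s⁻¹

Coriolis parameter at 41°S:
f = 2Ω sin φ = 2 × 7.29×10⁻⁵ × sin 41° = 9.57×10⁻⁵ s⁻¹
Pressure gradient: |∂P/∂n| = 1400 Pa / 104000 m = 1.35×10⁻² Pa/m
Geostrophic balance (pressure-gradient force = Coriolis force):
V_g = (1/(fρ)) |∂P/∂n| = 1.35×10⁻² / (9.57×10⁻⁵ × 0.707) = 199 m/s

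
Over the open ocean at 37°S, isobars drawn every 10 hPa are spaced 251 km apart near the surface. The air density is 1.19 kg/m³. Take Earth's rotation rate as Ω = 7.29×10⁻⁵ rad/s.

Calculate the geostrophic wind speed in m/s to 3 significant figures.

Coriolis parameter at 37°S:
f = 2Ω sin φ = 2 × 7.29×10⁻⁵ × sin 37° = 8.77×10⁻⁵ s⁻¹
Pressure gradient: |∂P/∂n| = 1000 Pa / 251000 m = 3.98×10⁻³ Pa/m
Geostrophic balance (pressure-gradient force = Coriolis force):
V_g = (1/(fρ)) |∂P/∂n| = 3.98×10⁻³ / (8.77×10⁻⁵ × 1.19) = 38.2 m/s

38.2 m/s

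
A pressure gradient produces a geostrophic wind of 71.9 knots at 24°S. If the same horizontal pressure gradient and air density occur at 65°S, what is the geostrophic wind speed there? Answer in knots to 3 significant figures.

32.3 knots

With the same pressure gradient and density, V_g ∝ 1/f ∝ 1/sin φ.
V₂ = V₁ · sin φ₁ / sin φ₂ = 71.9 × sin 24° / sin 65°
V₂ = 71.9 × 0.4067/0.9063 = 32.3 knots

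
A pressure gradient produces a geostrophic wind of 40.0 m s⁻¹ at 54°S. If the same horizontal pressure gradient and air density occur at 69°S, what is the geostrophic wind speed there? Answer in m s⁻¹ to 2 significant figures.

With the same pressure gradient and density, V_g ∝ 1/f ∝ 1/sin φ.
V₂ = V₁ · sin φ₁ / sin φ₂ = 40.0 × sin 54° / sin 69°
V₂ = 40.0 × 0.8090/0.9336 = 35 m s⁻¹

35 m s⁻¹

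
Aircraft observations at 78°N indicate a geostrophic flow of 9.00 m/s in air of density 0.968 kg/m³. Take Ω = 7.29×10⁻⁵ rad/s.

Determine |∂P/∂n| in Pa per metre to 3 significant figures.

1.24×10⁻³ Pa/m

Coriolis parameter at 78°N:
f = 2Ω sin φ = 2 × 7.29×10⁻⁵ × sin 78° = 1.43×10⁻⁴ s⁻¹
Geostrophic balance rearranged: |∂P/∂n| = f ρ V_g
|∂P/∂n| = 1.43×10⁻⁴ × 0.968 × 9.00 = 1.24×10⁻³ Pa/m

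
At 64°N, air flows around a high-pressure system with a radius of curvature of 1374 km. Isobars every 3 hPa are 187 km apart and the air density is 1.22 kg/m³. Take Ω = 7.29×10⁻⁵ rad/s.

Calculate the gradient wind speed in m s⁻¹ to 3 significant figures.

Coriolis parameter at 64°N:
f = 2Ω sin φ = 2 × 7.29×10⁻⁵ × sin 64° = 1.31×10⁻⁴ s⁻¹
Pressure gradient: |∂P/∂n| = 300 Pa / 187000 m = 1.60×10⁻³ Pa/m
Geostrophic speed: V_g = |∂P/∂n|/(fρ) = 1.60×10⁻³/(1.31×10⁻⁴ × 1.22) = 10.0 m/s
Around a high, pressure-gradient force acts outward with centrifugal, so Coriolis balances both:
fV = (1/ρ)|∂P/∂n| + V²/R  →  V² − fR·V + fR·V_g = 0
With fR = 1.31×10⁻⁴ × 1374×10³ m = 180 m/s:
V = [fR − √((fR)² − 4 fR V_g)]/2 = [180 − √(180² − 4×180×10)]/2 = 10.7 m/s
Supergeostrophic (V > V_g = 10 m/s), as expected around a high.

10.7 m s⁻¹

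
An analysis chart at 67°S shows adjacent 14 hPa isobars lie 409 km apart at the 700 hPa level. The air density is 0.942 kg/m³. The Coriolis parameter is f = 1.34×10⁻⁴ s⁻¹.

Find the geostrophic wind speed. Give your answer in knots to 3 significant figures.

52.7 knots

Pressure gradient: |∂P/∂n| = 1400 Pa / 409000 m = 3.42×10⁻³ Pa/m
Geostrophic balance (pressure-gradient force = Coriolis force):
V_g = (1/(fρ)) |∂P/∂n| = 3.42×10⁻³ / (1.34×10⁻⁴ × 0.942) = 27.1 m/s
Converting: 27.1 m/s × 1.944 = 52.7 knots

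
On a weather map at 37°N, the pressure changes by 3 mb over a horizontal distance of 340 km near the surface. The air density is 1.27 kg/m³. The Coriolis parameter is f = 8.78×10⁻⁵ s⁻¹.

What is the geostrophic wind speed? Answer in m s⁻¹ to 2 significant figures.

Pressure gradient: |∂P/∂n| = 300 Pa / 340000 m = 8.82×10⁻⁴ Pa/m
Geostrophic balance (pressure-gradient force = Coriolis force):
V_g = (1/(fρ)) |∂P/∂n| = 8.82×10⁻⁴ / (8.78×10⁻⁵ × 1.27) = 7.91 m/s

7.9 m s⁻¹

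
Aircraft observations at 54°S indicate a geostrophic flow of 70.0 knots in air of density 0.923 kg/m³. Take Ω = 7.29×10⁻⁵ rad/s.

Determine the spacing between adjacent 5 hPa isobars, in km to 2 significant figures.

130 km

Coriolis parameter at 54°S:
f = 2Ω sin φ = 2 × 7.29×10⁻⁵ × sin 54° = 1.18×10⁻⁴ s⁻¹
Wind speed in SI: 70.0 knots = 36.0 m/s
Geostrophic balance rearranged: |∂P/∂n| = f ρ V_g
|∂P/∂n| = 1.18×10⁻⁴ × 0.923 × 36.0 = 3.92×10⁻³ Pa/m
Isobar spacing: Δn = ΔP/|∂P/∂n| = 500 Pa / 3.92×10⁻³ Pa/m = 127531 m ≈ 130 km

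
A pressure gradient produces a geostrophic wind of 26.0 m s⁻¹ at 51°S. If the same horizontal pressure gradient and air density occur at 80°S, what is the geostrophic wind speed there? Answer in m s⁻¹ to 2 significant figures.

With the same pressure gradient and density, V_g ∝ 1/f ∝ 1/sin φ.
V₂ = V₁ · sin φ₁ / sin φ₂ = 26.0 × sin 51° / sin 80°
V₂ = 26.0 × 0.7771/0.9848 = 21 m s⁻¹

21 m s⁻¹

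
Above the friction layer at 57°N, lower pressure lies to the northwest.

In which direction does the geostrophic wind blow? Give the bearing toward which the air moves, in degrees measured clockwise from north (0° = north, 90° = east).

045°

The pressure-gradient force points toward the northwest (bearing 315°).
Geostrophic balance: in the Northern Hemisphere the Coriolis force deflects motion to the right, so the geostrophic wind blows 90° to the right of the pressure-gradient force (low pressure on the left).
Rotating 315° by 90° clockwise gives 045° — the wind blows toward the northeast.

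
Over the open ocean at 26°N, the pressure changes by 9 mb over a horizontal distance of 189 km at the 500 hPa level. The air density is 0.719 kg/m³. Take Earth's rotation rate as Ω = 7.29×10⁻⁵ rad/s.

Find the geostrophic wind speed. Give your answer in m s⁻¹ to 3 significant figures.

104 m s⁻¹

Coriolis parameter at 26°N:
f = 2Ω sin φ = 2 × 7.29×10⁻⁵ × sin 26° = 6.39×10⁻⁵ s⁻¹
Pressure gradient: |∂P/∂n| = 900 Pa / 189000 m = 4.76×10⁻³ Pa/m
Geostrophic balance (pressure-gradient force = Coriolis force):
V_g = (1/(fρ)) |∂P/∂n| = 4.76×10⁻³ / (6.39×10⁻⁵ × 0.719) = 104 m/s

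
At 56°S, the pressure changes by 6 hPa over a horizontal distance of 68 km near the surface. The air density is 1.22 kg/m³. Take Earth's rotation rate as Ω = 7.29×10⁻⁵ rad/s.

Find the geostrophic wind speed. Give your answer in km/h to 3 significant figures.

215 km/h

Coriolis parameter at 56°S:
f = 2Ω sin φ = 2 × 7.29×10⁻⁵ × sin 56° = 1.21×10⁻⁴ s⁻¹
Pressure gradient: |∂P/∂n| = 600 Pa / 68000 m = 8.82×10⁻³ Pa/m
Geostrophic balance (pressure-gradient force = Coriolis force):
V_g = (1/(fρ)) |∂P/∂n| = 8.82×10⁻³ / (1.21×10⁻⁴ × 1.22) = 59.8 m/s
Converting: 59.8 m/s × 3.6 = 215 km/h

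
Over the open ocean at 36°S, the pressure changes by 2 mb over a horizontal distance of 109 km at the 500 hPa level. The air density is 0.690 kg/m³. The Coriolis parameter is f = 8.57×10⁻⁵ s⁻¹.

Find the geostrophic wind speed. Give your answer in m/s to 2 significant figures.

Pressure gradient: |∂P/∂n| = 200 Pa / 109000 m = 1.83×10⁻³ Pa/m
Geostrophic balance (pressure-gradient force = Coriolis force):
V_g = (1/(fρ)) |∂P/∂n| = 1.83×10⁻³ / (8.57×10⁻⁵ × 0.690) = 31.0 m/s

31 m/s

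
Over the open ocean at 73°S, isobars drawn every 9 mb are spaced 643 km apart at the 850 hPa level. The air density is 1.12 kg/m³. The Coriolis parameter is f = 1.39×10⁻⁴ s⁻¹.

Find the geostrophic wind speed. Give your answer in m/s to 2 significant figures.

Pressure gradient: |∂P/∂n| = 900 Pa / 643000 m = 1.40×10⁻³ Pa/m
Geostrophic balance (pressure-gradient force = Coriolis force):
V_g = (1/(fρ)) |∂P/∂n| = 1.40×10⁻³ / (1.39×10⁻⁴ × 1.12) = 8.99 m/s

9.0 m/s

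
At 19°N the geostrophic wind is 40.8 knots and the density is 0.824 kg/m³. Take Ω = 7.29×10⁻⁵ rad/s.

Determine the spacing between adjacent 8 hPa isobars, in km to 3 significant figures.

974 km

Coriolis parameter at 19°N:
f = 2Ω sin φ = 2 × 7.29×10⁻⁵ × sin 19° = 4.75×10⁻⁵ s⁻¹
Wind speed in SI: 40.8 knots = 21.0 m/s
Geostrophic balance rearranged: |∂P/∂n| = f ρ V_g
|∂P/∂n| = 4.75×10⁻⁵ × 0.824 × 21.0 = 8.21×10⁻⁴ Pa/m
Isobar spacing: Δn = ΔP/|∂P/∂n| = 800 Pa / 8.21×10⁻⁴ Pa/m = 974462 m ≈ 974 km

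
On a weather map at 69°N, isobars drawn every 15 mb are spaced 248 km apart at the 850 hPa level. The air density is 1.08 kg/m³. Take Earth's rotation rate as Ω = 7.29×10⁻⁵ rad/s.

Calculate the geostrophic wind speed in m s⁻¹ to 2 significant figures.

Coriolis parameter at 69°N:
f = 2Ω sin φ = 2 × 7.29×10⁻⁵ × sin 69° = 1.36×10⁻⁴ s⁻¹
Pressure gradient: |∂P/∂n| = 1500 Pa / 248000 m = 6.05×10⁻³ Pa/m
Geostrophic balance (pressure-gradient force = Coriolis force):
V_g = (1/(fρ)) |∂P/∂n| = 6.05×10⁻³ / (1.36×10⁻⁴ × 1.08) = 41.1 m/s

41 m s⁻¹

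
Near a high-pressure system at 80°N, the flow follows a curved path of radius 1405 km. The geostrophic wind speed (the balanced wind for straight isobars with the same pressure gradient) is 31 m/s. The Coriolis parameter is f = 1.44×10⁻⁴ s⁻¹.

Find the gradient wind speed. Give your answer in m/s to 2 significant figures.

Around a high, pressure-gradient force acts outward with centrifugal, so Coriolis balances both:
fV = (1/ρ)|∂P/∂n| + V²/R  →  V² − fR·V + fR·V_g = 0
With fR = 1.44×10⁻⁴ × 1405×10³ m = 202 m/s:
V = [fR − √((fR)² − 4 fR V_g)]/2 = [202 − √(202² − 4×202×31)]/2 = 38.2 m/s
Supergeostrophic (V > V_g = 31 m/s), as expected around a high.

38 m/s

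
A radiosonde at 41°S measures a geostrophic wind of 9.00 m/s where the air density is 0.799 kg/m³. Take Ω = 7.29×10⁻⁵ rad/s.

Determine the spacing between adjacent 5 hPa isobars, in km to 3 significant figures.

Coriolis parameter at 41°S:
f = 2Ω sin φ = 2 × 7.29×10⁻⁵ × sin 41° = 9.57×10⁻⁵ s⁻¹
Geostrophic balance rearranged: |∂P/∂n| = f ρ V_g
|∂P/∂n| = 9.57×10⁻⁵ × 0.799 × 9.00 = 6.88×10⁻⁴ Pa/m
Isobar spacing: Δn = ΔP/|∂P/∂n| = 500 Pa / 6.88×10⁻⁴ Pa/m = 726909 m ≈ 727 km

727 km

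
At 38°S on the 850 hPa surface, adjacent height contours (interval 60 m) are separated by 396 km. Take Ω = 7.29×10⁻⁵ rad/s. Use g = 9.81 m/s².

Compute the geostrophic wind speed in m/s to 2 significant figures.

Coriolis parameter at 38°S:
f = 2Ω sin φ = 2 × 7.29×10⁻⁵ × sin 38° = 8.98×10⁻⁵ s⁻¹
Height gradient: |∂Z/∂n| = 60 m / 396000 m = 1.52×10⁻⁴
On a pressure surface, geostrophic balance gives V_g = (g/f)|∂Z/∂n|:
V_g = 9.81 × 1.52×10⁻⁴ / 8.98×10⁻⁵ = 16.6 m/s

17 m/s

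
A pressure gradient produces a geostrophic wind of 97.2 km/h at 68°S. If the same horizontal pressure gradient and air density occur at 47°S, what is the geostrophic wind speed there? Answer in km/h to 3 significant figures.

123 km/h

With the same pressure gradient and density, V_g ∝ 1/f ∝ 1/sin φ.
V₂ = V₁ · sin φ₁ / sin φ₂ = 97.2 × sin 68° / sin 47°
V₂ = 97.2 × 0.9272/0.7314 = 123 km/h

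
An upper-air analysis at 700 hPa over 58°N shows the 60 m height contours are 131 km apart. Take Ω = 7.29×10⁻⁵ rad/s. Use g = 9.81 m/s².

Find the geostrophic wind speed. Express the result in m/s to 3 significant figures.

Coriolis parameter at 58°N:
f = 2Ω sin φ = 2 × 7.29×10⁻⁵ × sin 58° = 1.24×10⁻⁴ s⁻¹
Height gradient: |∂Z/∂n| = 60 m / 131000 m = 4.58×10⁻⁴
On a pressure surface, geostrophic balance gives V_g = (g/f)|∂Z/∂n|:
V_g = 9.81 × 4.58×10⁻⁴ / 1.24×10⁻⁴ = 36.3 m/s

36.3 m/s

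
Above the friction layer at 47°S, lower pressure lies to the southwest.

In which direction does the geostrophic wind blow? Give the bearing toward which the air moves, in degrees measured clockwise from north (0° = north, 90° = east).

The pressure-gradient force points toward the southwest (bearing 225°).
Geostrophic balance: in the Southern Hemisphere the Coriolis force deflects motion to the left, so the geostrophic wind blows 90° to the left of the pressure-gradient force (low pressure on the right).
Rotating 225° by 90° counterclockwise gives 135° — the wind blows toward the southeast.

135°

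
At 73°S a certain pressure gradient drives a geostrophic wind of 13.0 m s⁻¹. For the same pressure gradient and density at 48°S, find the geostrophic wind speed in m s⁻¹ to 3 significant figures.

With the same pressure gradient and density, V_g ∝ 1/f ∝ 1/sin φ.
V₂ = V₁ · sin φ₁ / sin φ₂ = 13.0 × sin 73° / sin 48°
V₂ = 13.0 × 0.9563/0.7431 = 16.7 m s⁻¹

16.7 m s⁻¹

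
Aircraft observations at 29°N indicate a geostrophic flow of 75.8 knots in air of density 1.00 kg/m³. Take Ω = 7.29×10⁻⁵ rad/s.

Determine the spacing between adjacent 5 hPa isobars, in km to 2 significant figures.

Coriolis parameter at 29°N:
f = 2Ω sin φ = 2 × 7.29×10⁻⁵ × sin 29° = 7.07×10⁻⁵ s⁻¹
Wind speed in SI: 75.8 knots = 39.0 m/s
Geostrophic balance rearranged: |∂P/∂n| = f ρ V_g
|∂P/∂n| = 7.07×10⁻⁵ × 1.00 × 39.0 = 2.76×10⁻³ Pa/m
Isobar spacing: Δn = ΔP/|∂P/∂n| = 500 Pa / 2.76×10⁻³ Pa/m = 181399 m ≈ 180 km

180 km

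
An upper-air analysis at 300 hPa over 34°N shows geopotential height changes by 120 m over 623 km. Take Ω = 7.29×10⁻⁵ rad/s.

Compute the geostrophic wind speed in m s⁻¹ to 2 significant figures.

23 m s⁻¹

Coriolis parameter at 34°N:
f = 2Ω sin φ = 2 × 7.29×10⁻⁵ × sin 34° = 8.15×10⁻⁵ s⁻¹
Height gradient: |∂Z/∂n| = 120 m / 623000 m = 1.93×10⁻⁴
On a pressure surface, geostrophic balance gives V_g = (g/f)|∂Z/∂n|:
V_g = 9.81 × 1.93×10⁻⁴ / 8.15×10⁻⁵ = 23.2 m/s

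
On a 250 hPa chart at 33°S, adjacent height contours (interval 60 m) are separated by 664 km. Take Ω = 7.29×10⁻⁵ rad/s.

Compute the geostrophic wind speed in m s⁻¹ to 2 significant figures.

Coriolis parameter at 33°S:
f = 2Ω sin φ = 2 × 7.29×10⁻⁵ × sin 33° = 7.94×10⁻⁵ s⁻¹
Height gradient: |∂Z/∂n| = 60 m / 664000 m = 9.04×10⁻⁵
On a pressure surface, geostrophic balance gives V_g = (g/f)|∂Z/∂n|:
V_g = 9.81 × 9.04×10⁻⁵ / 7.94×10⁻⁵ = 11.2 m/s

11 m s⁻¹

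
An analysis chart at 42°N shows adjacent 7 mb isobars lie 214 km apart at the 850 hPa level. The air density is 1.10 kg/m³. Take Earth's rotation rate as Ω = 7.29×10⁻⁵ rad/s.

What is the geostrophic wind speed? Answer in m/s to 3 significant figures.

Coriolis parameter at 42°N:
f = 2Ω sin φ = 2 × 7.29×10⁻⁵ × sin 42° = 9.76×10⁻⁵ s⁻¹
Pressure gradient: |∂P/∂n| = 700 Pa / 214000 m = 3.27×10⁻³ Pa/m
Geostrophic balance (pressure-gradient force = Coriolis force):
V_g = (1/(fρ)) |∂P/∂n| = 3.27×10⁻³ / (9.76×10⁻⁵ × 1.10) = 30.5 m/s

30.5 m/s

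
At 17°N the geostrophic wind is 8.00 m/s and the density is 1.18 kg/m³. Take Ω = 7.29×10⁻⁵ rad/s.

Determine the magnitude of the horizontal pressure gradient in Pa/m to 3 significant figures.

4.02×10⁻⁴ Pa/m

Coriolis parameter at 17°N:
f = 2Ω sin φ = 2 × 7.29×10⁻⁵ × sin 17° = 4.26×10⁻⁵ s⁻¹
Geostrophic balance rearranged: |∂P/∂n| = f ρ V_g
|∂P/∂n| = 4.26×10⁻⁵ × 1.18 × 8.00 = 4.02×10⁻⁴ Pa/m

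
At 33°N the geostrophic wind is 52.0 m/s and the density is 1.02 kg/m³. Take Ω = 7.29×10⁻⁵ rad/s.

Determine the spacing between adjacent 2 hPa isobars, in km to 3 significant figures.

Coriolis parameter at 33°N:
f = 2Ω sin φ = 2 × 7.29×10⁻⁵ × sin 33° = 7.94×10⁻⁵ s⁻¹
Geostrophic balance rearranged: |∂P/∂n| = f ρ V_g
|∂P/∂n| = 7.94×10⁻⁵ × 1.02 × 52.0 = 4.21×10⁻³ Pa/m
Isobar spacing: Δn = ΔP/|∂P/∂n| = 200 Pa / 4.21×10⁻³ Pa/m = 47485 m ≈ 47.5 km

47.5 km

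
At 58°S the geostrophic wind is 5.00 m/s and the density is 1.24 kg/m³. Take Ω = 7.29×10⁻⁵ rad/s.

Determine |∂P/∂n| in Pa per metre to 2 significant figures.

7.7×10⁻⁴ Pa/m

Coriolis parameter at 58°S:
f = 2Ω sin φ = 2 × 7.29×10⁻⁵ × sin 58° = 1.24×10⁻⁴ s⁻¹
Geostrophic balance rearranged: |∂P/∂n| = f ρ V_g
|∂P/∂n| = 1.24×10⁻⁴ × 1.24 × 5.00 = 7.67×10⁻⁴ Pa/m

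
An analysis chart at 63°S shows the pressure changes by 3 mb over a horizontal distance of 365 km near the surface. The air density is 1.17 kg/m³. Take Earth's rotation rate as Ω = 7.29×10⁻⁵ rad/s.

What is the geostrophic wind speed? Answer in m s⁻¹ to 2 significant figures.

5.4 m s⁻¹

Coriolis parameter at 63°S:
f = 2Ω sin φ = 2 × 7.29×10⁻⁵ × sin 63° = 1.30×10⁻⁴ s⁻¹
Pressure gradient: |∂P/∂n| = 300 Pa / 365000 m = 8.22×10⁻⁴ Pa/m
Geostrophic balance (pressure-gradient force = Coriolis force):
V_g = (1/(fρ)) |∂P/∂n| = 8.22×10⁻⁴ / (1.30×10⁻⁴ × 1.17) = 5.41 m/s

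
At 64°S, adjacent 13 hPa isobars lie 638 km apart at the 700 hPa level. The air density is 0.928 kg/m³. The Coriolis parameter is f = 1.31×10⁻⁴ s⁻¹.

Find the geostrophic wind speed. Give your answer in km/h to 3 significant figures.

60.3 km/h

Pressure gradient: |∂P/∂n| = 1300 Pa / 638000 m = 2.04×10⁻³ Pa/m
Geostrophic balance (pressure-gradient force = Coriolis force):
V_g = (1/(fρ)) |∂P/∂n| = 2.04×10⁻³ / (1.31×10⁻⁴ × 0.928) = 16.8 m/s
Converting: 16.8 m/s × 3.6 = 60.3 km/h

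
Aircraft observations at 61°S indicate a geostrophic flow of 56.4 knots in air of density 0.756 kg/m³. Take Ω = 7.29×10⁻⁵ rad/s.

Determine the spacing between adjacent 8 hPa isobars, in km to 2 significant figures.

290 km

Coriolis parameter at 61°S:
f = 2Ω sin φ = 2 × 7.29×10⁻⁵ × sin 61° = 1.28×10⁻⁴ s⁻¹
Wind speed in SI: 56.4 knots = 29.0 m/s
Geostrophic balance rearranged: |∂P/∂n| = f ρ V_g
|∂P/∂n| = 1.28×10⁻⁴ × 0.756 × 29.0 = 2.80×10⁻³ Pa/m
Isobar spacing: Δn = ΔP/|∂P/∂n| = 800 Pa / 2.80×10⁻³ Pa/m = 286005 m ≈ 290 km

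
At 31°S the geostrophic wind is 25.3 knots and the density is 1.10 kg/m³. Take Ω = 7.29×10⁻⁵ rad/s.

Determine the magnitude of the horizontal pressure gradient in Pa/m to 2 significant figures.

1.1×10⁻³ Pa/m

Coriolis parameter at 31°S:
f = 2Ω sin φ = 2 × 7.29×10⁻⁵ × sin 31° = 7.51×10⁻⁵ s⁻¹
Wind speed in SI: 25.3 knots = 13.0 m/s
Geostrophic balance rearranged: |∂P/∂n| = f ρ V_g
|∂P/∂n| = 7.51×10⁻⁵ × 1.10 × 13.0 = 1.08×10⁻³ Pa/m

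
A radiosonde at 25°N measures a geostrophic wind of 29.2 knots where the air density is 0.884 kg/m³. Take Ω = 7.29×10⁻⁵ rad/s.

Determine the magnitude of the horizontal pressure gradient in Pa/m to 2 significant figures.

8.2×10⁻⁴ Pa/m

Coriolis parameter at 25°N:
f = 2Ω sin φ = 2 × 7.29×10⁻⁵ × sin 25° = 6.16×10⁻⁵ s⁻¹
Wind speed in SI: 29.2 knots = 15.0 m/s
Geostrophic balance rearranged: |∂P/∂n| = f ρ V_g
|∂P/∂n| = 6.16×10⁻⁵ × 0.884 × 15.0 = 8.18×10⁻⁴ Pa/m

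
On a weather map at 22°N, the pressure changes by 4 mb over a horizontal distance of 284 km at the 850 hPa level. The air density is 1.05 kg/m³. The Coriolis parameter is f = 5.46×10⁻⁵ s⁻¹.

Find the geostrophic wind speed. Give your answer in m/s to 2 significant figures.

25 m/s

Pressure gradient: |∂P/∂n| = 400 Pa / 284000 m = 1.41×10⁻³ Pa/m
Geostrophic balance (pressure-gradient force = Coriolis force):
V_g = (1/(fρ)) |∂P/∂n| = 1.41×10⁻³ / (5.46×10⁻⁵ × 1.05) = 24.6 m/s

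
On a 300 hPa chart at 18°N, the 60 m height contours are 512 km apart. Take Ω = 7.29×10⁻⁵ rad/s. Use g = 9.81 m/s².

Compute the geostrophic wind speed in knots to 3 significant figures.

Coriolis parameter at 18°N:
f = 2Ω sin φ = 2 × 7.29×10⁻⁵ × sin 18° = 4.51×10⁻⁵ s⁻¹
Height gradient: |∂Z/∂n| = 60 m / 512000 m = 1.17×10⁻⁴
On a pressure surface, geostrophic balance gives V_g = (g/f)|∂Z/∂n|:
V_g = 9.81 × 1.17×10⁻⁴ / 4.51×10⁻⁵ = 25.5 m/s
Converting: 25.5 m/s × 1.944 = 49.6 knots

49.6 knots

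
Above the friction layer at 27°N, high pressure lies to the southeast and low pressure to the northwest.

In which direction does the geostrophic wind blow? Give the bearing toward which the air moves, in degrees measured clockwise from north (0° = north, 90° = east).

The pressure-gradient force points toward the northwest (bearing 315°).
Geostrophic balance: in the Northern Hemisphere the Coriolis force deflects motion to the right, so the geostrophic wind blows 90° to the right of the pressure-gradient force (low pressure on the left).
Rotating 315° by 90° clockwise gives 045° — the wind blows toward the northeast.

045°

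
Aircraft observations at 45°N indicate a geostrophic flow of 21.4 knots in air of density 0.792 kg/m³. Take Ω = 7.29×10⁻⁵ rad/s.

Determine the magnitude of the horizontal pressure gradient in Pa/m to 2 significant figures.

Coriolis parameter at 45°N:
f = 2Ω sin φ = 2 × 7.29×10⁻⁵ × sin 45° = 1.03×10⁻⁴ s⁻¹
Wind speed in SI: 21.4 knots = 11.0 m/s
Geostrophic balance rearranged: |∂P/∂n| = f ρ V_g
|∂P/∂n| = 1.03×10⁻⁴ × 0.792 × 11.0 = 8.99×10⁻⁴ Pa/m

9.0×10⁻⁴ Pa/m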